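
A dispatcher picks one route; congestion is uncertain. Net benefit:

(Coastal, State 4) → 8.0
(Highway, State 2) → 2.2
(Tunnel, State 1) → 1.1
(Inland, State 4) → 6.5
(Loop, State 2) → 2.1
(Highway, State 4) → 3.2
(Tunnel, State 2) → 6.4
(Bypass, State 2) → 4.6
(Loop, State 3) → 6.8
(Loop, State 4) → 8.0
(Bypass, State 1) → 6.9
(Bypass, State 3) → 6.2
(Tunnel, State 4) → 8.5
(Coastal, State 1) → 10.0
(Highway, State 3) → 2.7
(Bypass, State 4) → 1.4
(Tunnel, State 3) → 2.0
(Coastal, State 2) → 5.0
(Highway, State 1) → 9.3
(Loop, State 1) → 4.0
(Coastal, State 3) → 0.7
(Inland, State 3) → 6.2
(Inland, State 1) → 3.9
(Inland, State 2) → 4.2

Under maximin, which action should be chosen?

Row minima: Loop=2.1, Bypass=1.4, Tunnel=1.1, Coastal=0.7, Highway=2.2, Inland=3.9
Best worst-case = 3.9 → Inland.

Inland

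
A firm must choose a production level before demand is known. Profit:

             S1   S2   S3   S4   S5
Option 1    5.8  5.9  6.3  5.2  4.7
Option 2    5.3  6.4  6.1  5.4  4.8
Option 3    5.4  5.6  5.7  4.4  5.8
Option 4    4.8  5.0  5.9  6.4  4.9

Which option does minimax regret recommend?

Option 2

Column bests: S1=5.8, S2=6.4, S3=6.3, S4=6.4, S5=5.8.
Option 1 regrets: 0.0, 0.5, 0.0, 1.2, 1.1 → max 1.2
Option 2 regrets: 0.5, 0.0, 0.2, 1.0, 1.0 → max 1.0
Option 3 regrets: 0.4, 0.8, 0.6, 2.0, 0.0 → max 2.0
Option 4 regrets: 1.0, 1.4, 0.4, 0.0, 0.9 → max 1.4
Smallest max regret = 1.0 → Option 2.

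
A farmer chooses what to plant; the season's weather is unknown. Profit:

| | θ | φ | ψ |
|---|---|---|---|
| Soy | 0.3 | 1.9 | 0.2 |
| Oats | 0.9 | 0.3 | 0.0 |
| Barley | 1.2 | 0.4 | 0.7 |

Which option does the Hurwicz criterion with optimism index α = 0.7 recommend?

Soy

Soy: 0.7·1.9 + 0.3·0.2 = 1.39
Oats: 0.7·0.9 + 0.3·0.0 = 0.63
Barley: 0.7·1.2 + 0.3·0.4 = 0.96
Highest Hurwicz score = 1.39 → Soy.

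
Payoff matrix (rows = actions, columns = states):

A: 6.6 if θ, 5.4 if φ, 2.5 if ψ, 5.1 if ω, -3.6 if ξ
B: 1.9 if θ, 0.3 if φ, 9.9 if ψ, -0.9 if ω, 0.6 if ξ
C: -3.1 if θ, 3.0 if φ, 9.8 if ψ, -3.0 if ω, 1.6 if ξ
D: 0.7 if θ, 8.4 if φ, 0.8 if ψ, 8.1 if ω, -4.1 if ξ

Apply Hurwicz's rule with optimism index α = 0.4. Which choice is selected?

B

A: 0.4·6.6 + 0.6·(-3.6) = 0.48
B: 0.4·9.9 + 0.6·(-0.9) = 3.42
C: 0.4·9.8 + 0.6·(-3.1) = 2.06
D: 0.4·8.4 + 0.6·(-4.1) = 0.9
Highest Hurwicz score = 3.42 → B.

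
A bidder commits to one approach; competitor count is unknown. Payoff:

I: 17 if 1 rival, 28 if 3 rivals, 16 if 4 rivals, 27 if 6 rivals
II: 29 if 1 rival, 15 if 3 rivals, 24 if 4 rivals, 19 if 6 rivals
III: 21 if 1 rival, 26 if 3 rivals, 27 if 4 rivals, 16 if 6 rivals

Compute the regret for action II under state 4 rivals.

Best payoff under 4 rivals is 27.
Regret = 27 − 24 = 3.

3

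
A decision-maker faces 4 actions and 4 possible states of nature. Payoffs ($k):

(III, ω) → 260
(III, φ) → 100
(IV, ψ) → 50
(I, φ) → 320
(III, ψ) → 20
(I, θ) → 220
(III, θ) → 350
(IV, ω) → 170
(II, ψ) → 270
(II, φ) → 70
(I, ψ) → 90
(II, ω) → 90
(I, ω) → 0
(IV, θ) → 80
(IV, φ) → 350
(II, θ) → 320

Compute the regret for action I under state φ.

Best payoff under φ is 350.
Regret = 350 − 320 = 30.

30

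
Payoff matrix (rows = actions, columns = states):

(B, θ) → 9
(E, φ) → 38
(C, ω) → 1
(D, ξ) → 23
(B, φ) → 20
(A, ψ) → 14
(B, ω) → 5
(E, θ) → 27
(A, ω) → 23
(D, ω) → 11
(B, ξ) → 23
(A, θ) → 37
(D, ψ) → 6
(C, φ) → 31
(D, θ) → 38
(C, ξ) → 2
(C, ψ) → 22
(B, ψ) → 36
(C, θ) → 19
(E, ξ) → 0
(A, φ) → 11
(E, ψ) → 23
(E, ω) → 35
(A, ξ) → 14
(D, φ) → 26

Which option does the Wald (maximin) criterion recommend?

Row minima: A=11, B=5, C=1, D=6, E=0
Best worst-case = 11 → A.

A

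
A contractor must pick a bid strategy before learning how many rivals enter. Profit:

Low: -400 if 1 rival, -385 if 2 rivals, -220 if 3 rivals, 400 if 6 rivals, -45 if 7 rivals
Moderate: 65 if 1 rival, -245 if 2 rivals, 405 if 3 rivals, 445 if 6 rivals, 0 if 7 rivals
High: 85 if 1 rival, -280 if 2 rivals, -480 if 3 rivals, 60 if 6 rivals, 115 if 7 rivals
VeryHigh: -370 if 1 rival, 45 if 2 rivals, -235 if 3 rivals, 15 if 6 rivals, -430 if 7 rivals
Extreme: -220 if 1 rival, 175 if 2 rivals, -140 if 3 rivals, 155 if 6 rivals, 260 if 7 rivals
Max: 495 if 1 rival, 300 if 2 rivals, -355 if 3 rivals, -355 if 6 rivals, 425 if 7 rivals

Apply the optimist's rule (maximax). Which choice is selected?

Row maxima: Low=400, Moderate=445, High=115, VeryHigh=45, Extreme=260, Max=495
Best best-case = 495 → Max.

Max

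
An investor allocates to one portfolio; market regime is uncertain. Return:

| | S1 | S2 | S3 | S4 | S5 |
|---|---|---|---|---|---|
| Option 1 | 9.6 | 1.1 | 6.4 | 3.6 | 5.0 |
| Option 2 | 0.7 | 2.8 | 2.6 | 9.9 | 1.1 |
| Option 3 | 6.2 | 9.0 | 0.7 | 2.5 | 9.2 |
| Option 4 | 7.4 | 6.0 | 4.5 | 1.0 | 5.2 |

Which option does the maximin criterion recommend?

Row minima: Option 1=1.1, Option 2=0.7, Option 3=0.7, Option 4=1.0
Best worst-case = 1.1 → Option 1.

Option 1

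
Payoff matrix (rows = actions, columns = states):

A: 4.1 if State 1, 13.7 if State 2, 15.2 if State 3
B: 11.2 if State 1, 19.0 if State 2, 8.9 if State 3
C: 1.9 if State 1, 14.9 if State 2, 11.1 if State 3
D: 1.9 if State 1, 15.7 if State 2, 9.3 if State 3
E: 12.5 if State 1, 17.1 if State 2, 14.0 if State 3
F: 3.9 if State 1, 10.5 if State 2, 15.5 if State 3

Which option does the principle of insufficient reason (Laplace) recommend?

Row averages: A=11, B=391/30, C=9.3, D=269/30, E=218/15, F=299/30
Highest average = 218/15 → E.

E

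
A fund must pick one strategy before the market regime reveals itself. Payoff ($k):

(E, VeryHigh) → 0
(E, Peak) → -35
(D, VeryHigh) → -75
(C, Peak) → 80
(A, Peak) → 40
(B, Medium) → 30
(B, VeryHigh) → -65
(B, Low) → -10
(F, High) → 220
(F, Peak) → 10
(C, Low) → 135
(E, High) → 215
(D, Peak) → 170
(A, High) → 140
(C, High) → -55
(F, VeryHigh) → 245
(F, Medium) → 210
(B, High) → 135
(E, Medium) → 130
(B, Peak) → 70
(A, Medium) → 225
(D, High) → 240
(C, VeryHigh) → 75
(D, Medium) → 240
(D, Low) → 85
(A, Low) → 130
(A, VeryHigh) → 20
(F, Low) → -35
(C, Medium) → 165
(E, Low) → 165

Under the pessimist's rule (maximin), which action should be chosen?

Row minima: A=20, B=-65, C=-55, D=-75, E=-35, F=-35
Best worst-case = 20 → A.

A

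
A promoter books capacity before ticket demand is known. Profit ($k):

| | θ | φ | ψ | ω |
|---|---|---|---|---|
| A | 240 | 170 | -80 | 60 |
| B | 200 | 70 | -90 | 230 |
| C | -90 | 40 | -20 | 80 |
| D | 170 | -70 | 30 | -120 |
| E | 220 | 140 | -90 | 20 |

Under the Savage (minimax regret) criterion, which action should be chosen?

Column bests: θ=240, φ=170, ψ=30, ω=230.
A regrets: 0, 0, 110, 170 → max 170
B regrets: 40, 100, 120, 0 → max 120
C regrets: 330, 130, 50, 150 → max 330
D regrets: 70, 240, 0, 350 → max 350
E regrets: 20, 30, 120, 210 → max 210
Smallest max regret = 120 → B.

B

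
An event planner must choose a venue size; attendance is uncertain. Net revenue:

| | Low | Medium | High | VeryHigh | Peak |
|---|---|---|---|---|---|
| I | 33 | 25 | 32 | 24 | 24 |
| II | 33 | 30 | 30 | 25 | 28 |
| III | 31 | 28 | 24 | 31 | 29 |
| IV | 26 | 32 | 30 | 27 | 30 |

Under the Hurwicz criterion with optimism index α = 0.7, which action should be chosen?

II

I: 0.7·33 + 0.3·24 = 30.3
II: 0.7·33 + 0.3·25 = 30.6
III: 0.7·31 + 0.3·24 = 28.9
IV: 0.7·32 + 0.3·26 = 30.2
Highest Hurwicz score = 30.6 → II.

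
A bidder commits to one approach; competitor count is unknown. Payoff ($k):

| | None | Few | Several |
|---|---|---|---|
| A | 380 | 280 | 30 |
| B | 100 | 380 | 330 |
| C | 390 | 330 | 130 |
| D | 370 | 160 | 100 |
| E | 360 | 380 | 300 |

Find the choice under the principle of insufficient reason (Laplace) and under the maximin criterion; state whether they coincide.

Row averages: A=230, B=270, C=850/3, D=210, E=1040/3
Highest average = 1040/3 → E.
Row minima: A=30, B=100, C=130, D=100, E=300
Best worst-case = 300 → E.

laplace → E; maximin → E (agree)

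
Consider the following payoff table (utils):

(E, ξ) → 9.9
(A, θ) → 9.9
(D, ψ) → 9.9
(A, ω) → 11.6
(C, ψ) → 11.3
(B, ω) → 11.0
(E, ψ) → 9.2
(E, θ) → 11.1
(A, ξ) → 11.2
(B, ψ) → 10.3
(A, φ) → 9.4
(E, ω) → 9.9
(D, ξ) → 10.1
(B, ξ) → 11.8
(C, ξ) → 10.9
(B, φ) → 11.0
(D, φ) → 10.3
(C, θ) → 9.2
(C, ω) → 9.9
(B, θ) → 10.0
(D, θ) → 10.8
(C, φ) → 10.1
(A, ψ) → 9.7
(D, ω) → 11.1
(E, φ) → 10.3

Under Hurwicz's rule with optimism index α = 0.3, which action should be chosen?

B

A: 0.3·11.6 + 0.7·9.4 = 10.06
B: 0.3·11.8 + 0.7·10.0 = 10.54
C: 0.3·11.3 + 0.7·9.2 = 9.83
D: 0.3·11.1 + 0.7·9.9 = 10.26
E: 0.3·11.1 + 0.7·9.2 = 9.77
Highest Hurwicz score = 10.54 → B.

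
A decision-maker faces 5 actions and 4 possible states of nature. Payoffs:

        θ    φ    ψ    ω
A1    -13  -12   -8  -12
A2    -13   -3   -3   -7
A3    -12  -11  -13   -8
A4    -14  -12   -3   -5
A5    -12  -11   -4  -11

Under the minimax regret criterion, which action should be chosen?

Column bests: θ=-12, φ=-3, ψ=-3, ω=-5.
A1 regrets: 1, 9, 5, 7 → max 9
A2 regrets: 1, 0, 0, 2 → max 2
A3 regrets: 0, 8, 10, 3 → max 10
A4 regrets: 2, 9, 0, 0 → max 9
A5 regrets: 0, 8, 1, 6 → max 8
Smallest max regret = 2 → A2.

A2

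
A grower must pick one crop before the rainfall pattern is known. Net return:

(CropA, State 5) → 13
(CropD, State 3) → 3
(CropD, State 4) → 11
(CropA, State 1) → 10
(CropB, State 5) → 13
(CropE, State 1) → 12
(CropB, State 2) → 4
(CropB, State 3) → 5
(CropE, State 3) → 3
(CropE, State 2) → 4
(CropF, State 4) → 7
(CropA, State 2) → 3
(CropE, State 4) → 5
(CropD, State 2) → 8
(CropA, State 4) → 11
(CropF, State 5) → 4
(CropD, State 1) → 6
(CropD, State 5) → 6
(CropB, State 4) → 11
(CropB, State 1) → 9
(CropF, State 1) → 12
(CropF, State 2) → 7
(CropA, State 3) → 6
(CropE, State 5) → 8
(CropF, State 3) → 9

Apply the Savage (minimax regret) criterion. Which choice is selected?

CropB

Column bests: State 1=12, State 2=8, State 3=9, State 4=11, State 5=13.
CropA regrets: 2, 5, 3, 0, 0 → max 5
CropB regrets: 3, 4, 4, 0, 0 → max 4
CropF regrets: 0, 1, 0, 4, 9 → max 9
CropD regrets: 6, 0, 6, 0, 7 → max 7
CropE regrets: 0, 4, 6, 6, 5 → max 6
Smallest max regret = 4 → CropB.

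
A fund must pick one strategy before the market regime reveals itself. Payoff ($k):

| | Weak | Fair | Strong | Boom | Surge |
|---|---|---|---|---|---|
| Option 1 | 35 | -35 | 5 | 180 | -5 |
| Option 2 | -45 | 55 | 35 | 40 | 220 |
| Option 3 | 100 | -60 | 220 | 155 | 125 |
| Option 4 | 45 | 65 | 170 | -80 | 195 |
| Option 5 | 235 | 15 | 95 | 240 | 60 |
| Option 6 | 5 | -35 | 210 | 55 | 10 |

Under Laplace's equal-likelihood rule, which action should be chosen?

Row averages: Option 1=36, Option 2=61, Option 3=108, Option 4=79, Option 5=129, Option 6=49
Highest average = 129 → Option 5.

Option 5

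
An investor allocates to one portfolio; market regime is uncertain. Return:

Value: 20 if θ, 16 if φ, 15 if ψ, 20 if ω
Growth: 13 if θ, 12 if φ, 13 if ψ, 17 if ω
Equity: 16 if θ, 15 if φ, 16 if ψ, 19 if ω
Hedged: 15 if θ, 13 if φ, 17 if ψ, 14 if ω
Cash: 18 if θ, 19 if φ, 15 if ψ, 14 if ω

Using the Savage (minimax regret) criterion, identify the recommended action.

Column bests: θ=20, φ=19, ψ=17, ω=20.
Value regrets: 0, 3, 2, 0 → max 3
Growth regrets: 7, 7, 4, 3 → max 7
Equity regrets: 4, 4, 1, 1 → max 4
Hedged regrets: 5, 6, 0, 6 → max 6
Cash regrets: 2, 0, 2, 6 → max 6
Smallest max regret = 3 → Value.

Value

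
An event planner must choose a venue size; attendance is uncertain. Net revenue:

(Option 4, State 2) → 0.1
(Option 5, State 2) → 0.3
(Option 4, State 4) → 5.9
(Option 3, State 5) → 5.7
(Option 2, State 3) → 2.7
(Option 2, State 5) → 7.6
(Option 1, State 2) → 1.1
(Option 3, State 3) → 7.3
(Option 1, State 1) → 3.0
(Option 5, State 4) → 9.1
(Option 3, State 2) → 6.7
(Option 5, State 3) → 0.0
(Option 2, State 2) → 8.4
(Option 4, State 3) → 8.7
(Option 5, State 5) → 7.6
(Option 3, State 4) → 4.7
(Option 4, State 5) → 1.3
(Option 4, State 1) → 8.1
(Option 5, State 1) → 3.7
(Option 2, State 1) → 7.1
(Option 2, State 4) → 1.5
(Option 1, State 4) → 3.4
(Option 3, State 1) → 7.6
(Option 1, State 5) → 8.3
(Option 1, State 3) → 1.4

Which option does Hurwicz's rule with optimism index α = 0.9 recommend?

Option 1: 0.9·8.3 + 0.1·1.1 = 7.58
Option 2: 0.9·8.4 + 0.1·1.5 = 7.71
Option 3: 0.9·7.6 + 0.1·4.7 = 7.31
Option 4: 0.9·8.7 + 0.1·0.1 = 7.84
Option 5: 0.9·9.1 + 0.1·0.0 = 8.19
Highest Hurwicz score = 8.19 → Option 5.

Option 5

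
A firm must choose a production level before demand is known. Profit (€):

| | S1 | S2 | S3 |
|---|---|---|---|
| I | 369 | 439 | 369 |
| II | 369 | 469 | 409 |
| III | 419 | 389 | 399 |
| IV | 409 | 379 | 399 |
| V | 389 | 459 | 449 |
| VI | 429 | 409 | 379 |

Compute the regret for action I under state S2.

Best payoff under S2 is 469.
Regret = 469 − 439 = 30.

30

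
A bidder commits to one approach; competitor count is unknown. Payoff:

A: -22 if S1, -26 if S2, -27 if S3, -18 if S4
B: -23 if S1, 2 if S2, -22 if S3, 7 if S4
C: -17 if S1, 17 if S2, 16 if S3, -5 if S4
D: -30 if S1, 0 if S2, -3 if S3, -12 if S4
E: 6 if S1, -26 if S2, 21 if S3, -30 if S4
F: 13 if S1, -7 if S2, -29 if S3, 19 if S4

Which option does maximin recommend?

Row minima: A=-27, B=-23, C=-17, D=-30, E=-30, F=-29
Best worst-case = -17 → C.

C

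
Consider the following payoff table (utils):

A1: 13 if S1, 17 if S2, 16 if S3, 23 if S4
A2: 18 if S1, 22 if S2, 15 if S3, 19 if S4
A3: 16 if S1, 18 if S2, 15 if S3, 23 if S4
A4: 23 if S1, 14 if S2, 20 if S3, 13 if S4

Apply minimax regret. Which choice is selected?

Column bests: S1=23, S2=22, S3=20, S4=23.
A1 regrets: 10, 5, 4, 0 → max 10
A2 regrets: 5, 0, 5, 4 → max 5
A3 regrets: 7, 4, 5, 0 → max 7
A4 regrets: 0, 8, 0, 10 → max 10
Smallest max regret = 5 → A2.

A2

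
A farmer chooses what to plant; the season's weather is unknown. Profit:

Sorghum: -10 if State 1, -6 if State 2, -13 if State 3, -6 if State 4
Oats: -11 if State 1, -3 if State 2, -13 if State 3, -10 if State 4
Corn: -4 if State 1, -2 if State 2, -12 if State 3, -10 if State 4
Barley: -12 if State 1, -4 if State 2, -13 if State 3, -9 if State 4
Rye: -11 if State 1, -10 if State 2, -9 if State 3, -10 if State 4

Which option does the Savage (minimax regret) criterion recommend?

Column bests: State 1=-4, State 2=-2, State 3=-9, State 4=-6.
Sorghum regrets: 6, 4, 4, 0 → max 6
Oats regrets: 7, 1, 4, 4 → max 7
Corn regrets: 0, 0, 3, 4 → max 4
Barley regrets: 8, 2, 4, 3 → max 8
Rye regrets: 7, 8, 0, 4 → max 8
Smallest max regret = 4 → Corn.

Corn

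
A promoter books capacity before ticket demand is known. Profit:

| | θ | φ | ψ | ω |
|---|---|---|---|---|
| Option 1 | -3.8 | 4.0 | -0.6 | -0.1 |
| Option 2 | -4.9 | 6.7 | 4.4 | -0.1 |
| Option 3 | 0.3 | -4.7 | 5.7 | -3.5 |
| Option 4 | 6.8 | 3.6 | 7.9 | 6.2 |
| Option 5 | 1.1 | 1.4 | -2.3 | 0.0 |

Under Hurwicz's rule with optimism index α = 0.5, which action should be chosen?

Option 4

Option 1: 0.5·4.0 + 0.5·(-3.8) = 0.1
Option 2: 0.5·6.7 + 0.5·(-4.9) = 0.9
Option 3: 0.5·5.7 + 0.5·(-4.7) = 0.5
Option 4: 0.5·7.9 + 0.5·3.6 = 5.75
Option 5: 0.5·1.4 + 0.5·(-2.3) = -0.45
Highest Hurwicz score = 5.75 → Option 4.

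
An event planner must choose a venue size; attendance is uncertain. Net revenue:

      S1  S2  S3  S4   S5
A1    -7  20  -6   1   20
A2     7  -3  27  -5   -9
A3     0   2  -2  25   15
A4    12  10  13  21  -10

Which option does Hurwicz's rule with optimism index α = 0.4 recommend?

A1: 0.4·20 + 0.6·(-7) = 3.8
A2: 0.4·27 + 0.6·(-9) = 5.4
A3: 0.4·25 + 0.6·(-2) = 8.8
A4: 0.4·21 + 0.6·(-10) = 2.4
Highest Hurwicz score = 8.8 → A3.

A3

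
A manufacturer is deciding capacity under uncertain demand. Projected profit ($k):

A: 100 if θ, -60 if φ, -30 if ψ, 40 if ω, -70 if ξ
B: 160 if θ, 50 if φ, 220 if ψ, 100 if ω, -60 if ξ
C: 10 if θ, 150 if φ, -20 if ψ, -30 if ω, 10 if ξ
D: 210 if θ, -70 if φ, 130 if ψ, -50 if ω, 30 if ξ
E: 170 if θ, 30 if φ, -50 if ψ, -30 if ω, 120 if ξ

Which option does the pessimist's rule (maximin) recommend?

Row minima: A=-70, B=-60, C=-30, D=-70, E=-50
Best worst-case = -30 → C.

C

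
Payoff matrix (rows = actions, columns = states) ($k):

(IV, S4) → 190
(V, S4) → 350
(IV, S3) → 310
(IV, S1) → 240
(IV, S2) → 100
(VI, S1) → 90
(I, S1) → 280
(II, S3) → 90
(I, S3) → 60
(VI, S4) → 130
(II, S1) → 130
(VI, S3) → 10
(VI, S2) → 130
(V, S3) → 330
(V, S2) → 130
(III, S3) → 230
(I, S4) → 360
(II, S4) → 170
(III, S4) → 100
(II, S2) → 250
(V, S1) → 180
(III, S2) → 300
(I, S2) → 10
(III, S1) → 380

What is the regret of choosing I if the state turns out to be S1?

100

Best payoff under S1 is 380.
Regret = 380 − 280 = 100.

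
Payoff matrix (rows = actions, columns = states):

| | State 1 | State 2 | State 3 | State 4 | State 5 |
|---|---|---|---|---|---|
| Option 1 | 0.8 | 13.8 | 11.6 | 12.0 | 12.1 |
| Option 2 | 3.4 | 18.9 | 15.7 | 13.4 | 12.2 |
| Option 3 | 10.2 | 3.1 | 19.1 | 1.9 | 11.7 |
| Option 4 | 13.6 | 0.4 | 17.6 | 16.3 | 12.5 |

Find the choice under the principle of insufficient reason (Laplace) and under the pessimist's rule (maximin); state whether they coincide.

laplace → Option 2; maximin → Option 2 (agree)

Row averages: Option 1=10.06, Option 2=12.72, Option 3=9.2, Option 4=12.08
Highest average = 12.72 → Option 2.
Row minima: Option 1=0.8, Option 2=3.4, Option 3=1.9, Option 4=0.4
Best worst-case = 3.4 → Option 2.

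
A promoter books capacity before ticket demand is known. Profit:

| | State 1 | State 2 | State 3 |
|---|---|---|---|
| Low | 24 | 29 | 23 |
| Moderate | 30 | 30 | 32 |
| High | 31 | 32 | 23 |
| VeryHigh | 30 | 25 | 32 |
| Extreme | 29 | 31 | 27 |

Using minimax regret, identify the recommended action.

Column bests: State 1=31, State 2=32, State 3=32.
Low regrets: 7, 3, 9 → max 9
Moderate regrets: 1, 2, 0 → max 2
High regrets: 0, 0, 9 → max 9
VeryHigh regrets: 1, 7, 0 → max 7
Extreme regrets: 2, 1, 5 → max 5
Smallest max regret = 2 → Moderate.

Moderate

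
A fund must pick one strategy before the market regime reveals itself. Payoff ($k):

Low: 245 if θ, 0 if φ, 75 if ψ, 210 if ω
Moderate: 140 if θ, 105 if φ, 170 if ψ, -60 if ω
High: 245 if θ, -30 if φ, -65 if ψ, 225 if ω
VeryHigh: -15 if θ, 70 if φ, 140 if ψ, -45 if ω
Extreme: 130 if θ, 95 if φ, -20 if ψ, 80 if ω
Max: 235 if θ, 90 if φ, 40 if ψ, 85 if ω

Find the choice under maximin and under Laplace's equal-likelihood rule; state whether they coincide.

Row minima: Low=0, Moderate=-60, High=-65, VeryHigh=-45, Extreme=-20, Max=40
Best worst-case = 40 → Max.
Row averages: Low=132.5, Moderate=88.75, High=93.75, VeryHigh=37.5, Extreme=71.25, Max=112.5
Highest average = 132.5 → Low.

maximin → Max; laplace → Low (disagree)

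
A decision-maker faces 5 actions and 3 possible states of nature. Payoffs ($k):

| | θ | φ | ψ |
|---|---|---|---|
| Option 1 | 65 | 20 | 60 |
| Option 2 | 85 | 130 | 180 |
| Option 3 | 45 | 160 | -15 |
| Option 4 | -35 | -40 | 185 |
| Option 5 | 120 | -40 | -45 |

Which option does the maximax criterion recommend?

Row maxima: Option 1=65, Option 2=180, Option 3=160, Option 4=185, Option 5=120
Best best-case = 185 → Option 4.

Option 4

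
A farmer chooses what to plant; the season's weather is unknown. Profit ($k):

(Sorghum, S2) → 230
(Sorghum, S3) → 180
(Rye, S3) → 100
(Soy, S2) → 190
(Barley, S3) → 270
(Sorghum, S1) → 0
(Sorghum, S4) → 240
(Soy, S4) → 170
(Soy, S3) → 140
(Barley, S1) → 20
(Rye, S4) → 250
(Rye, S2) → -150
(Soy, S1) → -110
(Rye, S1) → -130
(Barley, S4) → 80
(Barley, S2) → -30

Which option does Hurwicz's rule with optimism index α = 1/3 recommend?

Rye: 1/3·250 + 2/3·(-150) = -50/3
Barley: 1/3·270 + 2/3·(-30) = 70
Sorghum: 1/3·240 + 2/3·0 = 80
Soy: 1/3·190 + 2/3·(-110) = -10
Highest Hurwicz score = 80 → Sorghum.

Sorghum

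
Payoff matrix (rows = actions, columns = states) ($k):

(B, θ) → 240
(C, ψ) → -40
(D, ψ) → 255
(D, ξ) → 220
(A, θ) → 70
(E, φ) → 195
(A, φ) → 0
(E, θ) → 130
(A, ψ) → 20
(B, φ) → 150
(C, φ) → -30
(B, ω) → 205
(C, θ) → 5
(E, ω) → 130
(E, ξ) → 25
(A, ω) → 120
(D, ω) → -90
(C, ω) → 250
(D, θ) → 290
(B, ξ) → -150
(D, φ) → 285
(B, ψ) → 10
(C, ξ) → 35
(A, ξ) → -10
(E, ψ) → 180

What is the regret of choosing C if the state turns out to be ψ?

295

Best payoff under ψ is 255.
Regret = 255 − (-40) = 295.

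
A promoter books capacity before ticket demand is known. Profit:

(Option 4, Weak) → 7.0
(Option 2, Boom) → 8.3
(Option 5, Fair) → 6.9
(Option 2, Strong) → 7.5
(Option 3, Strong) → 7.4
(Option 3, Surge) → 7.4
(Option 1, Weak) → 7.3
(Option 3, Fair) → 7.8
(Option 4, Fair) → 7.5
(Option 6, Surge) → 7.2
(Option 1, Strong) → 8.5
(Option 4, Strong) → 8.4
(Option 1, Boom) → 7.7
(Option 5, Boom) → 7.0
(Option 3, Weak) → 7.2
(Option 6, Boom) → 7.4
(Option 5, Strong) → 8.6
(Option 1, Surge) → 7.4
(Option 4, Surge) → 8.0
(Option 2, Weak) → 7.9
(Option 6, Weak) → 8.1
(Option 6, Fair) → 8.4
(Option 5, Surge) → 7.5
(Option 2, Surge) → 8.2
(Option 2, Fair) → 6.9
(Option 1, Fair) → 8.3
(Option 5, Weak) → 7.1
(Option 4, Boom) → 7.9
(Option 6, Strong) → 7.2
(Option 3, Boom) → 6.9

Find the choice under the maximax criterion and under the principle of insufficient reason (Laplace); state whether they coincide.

Row maxima: Option 1=8.5, Option 2=8.3, Option 3=7.8, Option 4=8.4, Option 5=8.6, Option 6=8.4
Best best-case = 8.6 → Option 5.
Row averages: Option 1=7.84, Option 2=7.76, Option 3=7.34, Option 4=7.76, Option 5=7.42, Option 6=7.66
Highest average = 7.84 → Option 1.

maximax → Option 5; laplace → Option 1 (disagree)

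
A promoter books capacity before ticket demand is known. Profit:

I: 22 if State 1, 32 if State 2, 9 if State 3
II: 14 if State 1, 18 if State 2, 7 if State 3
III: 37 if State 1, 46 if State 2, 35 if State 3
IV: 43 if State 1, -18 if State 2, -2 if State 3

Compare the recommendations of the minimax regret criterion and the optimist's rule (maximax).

Column bests: State 1=43, State 2=46, State 3=35.
I regrets: 21, 14, 26 → max 26
II regrets: 29, 28, 28 → max 29
III regrets: 6, 0, 0 → max 6
IV regrets: 0, 64, 37 → max 64
Smallest max regret = 6 → III.
Row maxima: I=32, II=18, III=46, IV=43
Best best-case = 46 → III.

minimax regret → III; maximax → III (agree)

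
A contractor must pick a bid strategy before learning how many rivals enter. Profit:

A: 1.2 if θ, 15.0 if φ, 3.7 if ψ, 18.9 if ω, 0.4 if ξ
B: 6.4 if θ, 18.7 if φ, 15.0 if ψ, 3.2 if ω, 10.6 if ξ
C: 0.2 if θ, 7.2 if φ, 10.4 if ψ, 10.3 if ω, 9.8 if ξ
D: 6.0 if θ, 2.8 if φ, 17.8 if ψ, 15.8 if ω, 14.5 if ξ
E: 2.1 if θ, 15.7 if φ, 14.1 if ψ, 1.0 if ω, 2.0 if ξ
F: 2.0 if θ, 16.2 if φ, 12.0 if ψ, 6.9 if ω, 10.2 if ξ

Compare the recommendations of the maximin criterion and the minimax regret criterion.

Row minima: A=0.4, B=3.2, C=0.2, D=2.8, E=1.0, F=2.0
Best worst-case = 3.2 → B.
Column bests: θ=6.4, φ=18.7, ψ=17.8, ω=18.9, ξ=14.5.
A regrets: 5.2, 3.7, 14.1, 0.0, 14.1 → max 14.1
B regrets: 0.0, 0.0, 2.8, 15.7, 3.9 → max 15.7
C regrets: 6.2, 11.5, 7.4, 8.6, 4.7 → max 11.5
D regrets: 0.4, 15.9, 0.0, 3.1, 0.0 → max 15.9
E regrets: 4.3, 3.0, 3.7, 17.9, 12.5 → max 17.9
F regrets: 4.4, 2.5, 5.8, 12.0, 4.3 → max 12.0
Smallest max regret = 11.5 → C.

maximin → B; minimax regret → C (disagree)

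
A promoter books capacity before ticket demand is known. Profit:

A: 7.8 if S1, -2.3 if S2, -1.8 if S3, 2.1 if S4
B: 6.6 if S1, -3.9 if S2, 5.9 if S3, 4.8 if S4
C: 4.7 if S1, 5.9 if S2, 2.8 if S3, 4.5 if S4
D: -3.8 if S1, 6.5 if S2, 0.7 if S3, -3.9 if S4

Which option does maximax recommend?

Row maxima: A=7.8, B=6.6, C=5.9, D=6.5
Best best-case = 7.8 → A.

A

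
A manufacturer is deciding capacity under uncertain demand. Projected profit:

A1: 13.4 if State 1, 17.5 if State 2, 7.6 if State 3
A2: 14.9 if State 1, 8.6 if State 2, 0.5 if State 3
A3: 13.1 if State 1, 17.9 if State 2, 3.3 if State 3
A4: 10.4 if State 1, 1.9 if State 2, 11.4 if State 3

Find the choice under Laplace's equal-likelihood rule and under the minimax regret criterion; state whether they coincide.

Row averages: A1=77/6, A2=8, A3=343/30, A4=7.9
Highest average = 77/6 → A1.
Column bests: State 1=14.9, State 2=17.9, State 3=11.4.
A1 regrets: 1.5, 0.4, 3.8 → max 3.8
A2 regrets: 0.0, 9.3, 10.9 → max 10.9
A3 regrets: 1.8, 0.0, 8.1 → max 8.1
A4 regrets: 4.5, 16.0, 0.0 → max 16.0
Smallest max regret = 3.8 → A1.

laplace → A1; minimax regret → A1 (agree)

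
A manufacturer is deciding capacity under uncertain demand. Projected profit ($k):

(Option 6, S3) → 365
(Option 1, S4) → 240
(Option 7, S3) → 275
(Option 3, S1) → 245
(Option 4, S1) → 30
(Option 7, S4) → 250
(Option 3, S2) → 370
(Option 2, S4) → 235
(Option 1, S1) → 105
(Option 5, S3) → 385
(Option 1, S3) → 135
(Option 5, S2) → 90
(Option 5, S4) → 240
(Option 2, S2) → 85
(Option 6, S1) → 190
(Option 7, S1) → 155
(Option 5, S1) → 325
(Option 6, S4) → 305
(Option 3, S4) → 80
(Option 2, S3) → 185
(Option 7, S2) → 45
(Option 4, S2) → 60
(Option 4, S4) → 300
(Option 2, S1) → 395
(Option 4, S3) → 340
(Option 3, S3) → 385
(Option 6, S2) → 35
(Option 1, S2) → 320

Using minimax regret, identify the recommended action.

Column bests: S1=395, S2=370, S3=385, S4=305.
Option 1 regrets: 290, 50, 250, 65 → max 290
Option 2 regrets: 0, 285, 200, 70 → max 285
Option 3 regrets: 150, 0, 0, 225 → max 225
Option 4 regrets: 365, 310, 45, 5 → max 365
Option 5 regrets: 70, 280, 0, 65 → max 280
Option 6 regrets: 205, 335, 20, 0 → max 335
Option 7 regrets: 240, 325, 110, 55 → max 325
Smallest max regret = 225 → Option 3.

Option 3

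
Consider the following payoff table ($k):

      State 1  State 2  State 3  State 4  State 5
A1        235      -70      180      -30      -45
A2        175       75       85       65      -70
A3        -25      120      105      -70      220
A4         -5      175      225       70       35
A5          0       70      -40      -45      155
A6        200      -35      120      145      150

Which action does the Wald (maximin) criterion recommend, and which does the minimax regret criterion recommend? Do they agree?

Row minima: A1=-70, A2=-70, A3=-70, A4=-5, A5=-45, A6=-35
Best worst-case = -5 → A4.
Column bests: State 1=235, State 2=175, State 3=225, State 4=145, State 5=220.
A1 regrets: 0, 245, 45, 175, 265 → max 265
A2 regrets: 60, 100, 140, 80, 290 → max 290
A3 regrets: 260, 55, 120, 215, 0 → max 260
A4 regrets: 240, 0, 0, 75, 185 → max 240
A5 regrets: 235, 105, 265, 190, 65 → max 265
A6 regrets: 35, 210, 105, 0, 70 → max 210
Smallest max regret = 210 → A6.

maximin → A4; minimax regret → A6 (disagree)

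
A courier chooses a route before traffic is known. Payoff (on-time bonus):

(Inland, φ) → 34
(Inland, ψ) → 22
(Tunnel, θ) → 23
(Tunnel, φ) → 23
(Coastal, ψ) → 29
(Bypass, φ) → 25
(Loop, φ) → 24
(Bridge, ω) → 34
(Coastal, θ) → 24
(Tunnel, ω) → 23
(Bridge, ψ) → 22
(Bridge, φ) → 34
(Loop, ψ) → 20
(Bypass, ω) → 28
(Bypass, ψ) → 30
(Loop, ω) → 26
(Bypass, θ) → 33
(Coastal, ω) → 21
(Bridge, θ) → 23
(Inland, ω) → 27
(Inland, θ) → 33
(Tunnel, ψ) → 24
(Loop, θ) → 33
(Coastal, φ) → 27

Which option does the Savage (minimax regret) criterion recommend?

Inland

Column bests: θ=33, φ=34, ψ=30, ω=34.
Coastal regrets: 9, 7, 1, 13 → max 13
Bypass regrets: 0, 9, 0, 6 → max 9
Bridge regrets: 10, 0, 8, 0 → max 10
Inland regrets: 0, 0, 8, 7 → max 8
Loop regrets: 0, 10, 10, 8 → max 10
Tunnel regrets: 10, 11, 6, 11 → max 11
Smallest max regret = 8 → Inland.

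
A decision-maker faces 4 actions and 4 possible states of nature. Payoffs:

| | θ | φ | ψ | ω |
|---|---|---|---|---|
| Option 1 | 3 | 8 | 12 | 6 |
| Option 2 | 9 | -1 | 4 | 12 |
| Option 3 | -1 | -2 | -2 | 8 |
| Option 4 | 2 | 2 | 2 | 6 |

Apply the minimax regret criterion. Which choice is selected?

Column bests: θ=9, φ=8, ψ=12, ω=12.
Option 1 regrets: 6, 0, 0, 6 → max 6
Option 2 regrets: 0, 9, 8, 0 → max 9
Option 3 regrets: 10, 10, 14, 4 → max 14
Option 4 regrets: 7, 6, 10, 6 → max 10
Smallest max regret = 6 → Option 1.

Option 1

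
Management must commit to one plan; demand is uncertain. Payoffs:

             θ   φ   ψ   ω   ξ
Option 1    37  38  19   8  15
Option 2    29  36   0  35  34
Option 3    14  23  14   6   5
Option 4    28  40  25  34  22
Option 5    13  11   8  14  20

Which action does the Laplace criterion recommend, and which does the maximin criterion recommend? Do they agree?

Row averages: Option 1=23.4, Option 2=26.8, Option 3=12.4, Option 4=29.8, Option 5=13.2
Highest average = 29.8 → Option 4.
Row minima: Option 1=8, Option 2=0, Option 3=5, Option 4=22, Option 5=8
Best worst-case = 22 → Option 4.

laplace → Option 4; maximin → Option 4 (agree)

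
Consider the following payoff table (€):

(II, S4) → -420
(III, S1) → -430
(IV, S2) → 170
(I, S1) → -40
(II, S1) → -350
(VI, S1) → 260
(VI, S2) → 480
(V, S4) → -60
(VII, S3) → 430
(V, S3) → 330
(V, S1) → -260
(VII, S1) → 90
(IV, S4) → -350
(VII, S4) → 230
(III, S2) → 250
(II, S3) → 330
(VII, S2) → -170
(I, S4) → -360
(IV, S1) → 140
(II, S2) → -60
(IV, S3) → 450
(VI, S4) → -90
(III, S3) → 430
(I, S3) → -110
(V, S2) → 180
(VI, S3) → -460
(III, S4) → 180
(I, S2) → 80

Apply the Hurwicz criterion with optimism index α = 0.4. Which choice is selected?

I: 0.4·80 + 0.6·(-360) = -184
II: 0.4·330 + 0.6·(-420) = -120
III: 0.4·430 + 0.6·(-430) = -86
IV: 0.4·450 + 0.6·(-350) = -30
V: 0.4·330 + 0.6·(-260) = -24
VI: 0.4·480 + 0.6·(-460) = -84
VII: 0.4·430 + 0.6·(-170) = 70
Highest Hurwicz score = 70 → VII.

VII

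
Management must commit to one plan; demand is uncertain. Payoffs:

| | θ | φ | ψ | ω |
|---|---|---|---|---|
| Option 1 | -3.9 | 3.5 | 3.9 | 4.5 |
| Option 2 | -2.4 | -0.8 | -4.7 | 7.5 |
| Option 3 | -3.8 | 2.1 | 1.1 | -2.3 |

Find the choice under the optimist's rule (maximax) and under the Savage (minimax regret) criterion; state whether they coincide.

Row maxima: Option 1=4.5, Option 2=7.5, Option 3=2.1
Best best-case = 7.5 → Option 2.
Column bests: θ=-2.4, φ=3.5, ψ=3.9, ω=7.5.
Option 1 regrets: 1.5, 0.0, 0.0, 3.0 → max 3.0
Option 2 regrets: 0.0, 4.3, 8.6, 0.0 → max 8.6
Option 3 regrets: 1.4, 1.4, 2.8, 9.8 → max 9.8
Smallest max regret = 3.0 → Option 1.

maximax → Option 2; minimax regret → Option 1 (disagree)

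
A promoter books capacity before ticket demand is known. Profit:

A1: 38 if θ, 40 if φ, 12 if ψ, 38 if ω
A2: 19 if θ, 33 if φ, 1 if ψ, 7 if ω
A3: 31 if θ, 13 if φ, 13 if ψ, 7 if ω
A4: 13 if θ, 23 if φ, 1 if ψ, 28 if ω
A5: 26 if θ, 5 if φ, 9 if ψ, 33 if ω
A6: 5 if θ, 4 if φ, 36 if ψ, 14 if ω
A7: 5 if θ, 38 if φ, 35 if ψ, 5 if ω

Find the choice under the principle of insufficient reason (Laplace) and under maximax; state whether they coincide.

laplace → A1; maximax → A1 (agree)

Row averages: A1=32, A2=15, A3=16, A4=16.25, A5=18.25, A6=14.75, A7=20.75
Highest average = 32 → A1.
Row maxima: A1=40, A2=33, A3=31, A4=28, A5=33, A6=36, A7=38
Best best-case = 40 → A1.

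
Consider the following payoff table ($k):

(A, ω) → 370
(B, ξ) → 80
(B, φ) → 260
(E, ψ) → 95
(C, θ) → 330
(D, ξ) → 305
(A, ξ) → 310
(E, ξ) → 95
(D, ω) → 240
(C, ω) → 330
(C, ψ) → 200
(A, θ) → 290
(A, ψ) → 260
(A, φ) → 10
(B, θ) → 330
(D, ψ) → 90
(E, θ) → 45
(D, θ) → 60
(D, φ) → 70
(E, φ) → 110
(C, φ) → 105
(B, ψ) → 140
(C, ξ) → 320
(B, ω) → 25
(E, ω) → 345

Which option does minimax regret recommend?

Column bests: θ=330, φ=260, ψ=260, ω=370, ξ=320.
A regrets: 40, 250, 0, 0, 10 → max 250
B regrets: 0, 0, 120, 345, 240 → max 345
C regrets: 0, 155, 60, 40, 0 → max 155
D regrets: 270, 190, 170, 130, 15 → max 270
E regrets: 285, 150, 165, 25, 225 → max 285
Smallest max regret = 155 → C.

C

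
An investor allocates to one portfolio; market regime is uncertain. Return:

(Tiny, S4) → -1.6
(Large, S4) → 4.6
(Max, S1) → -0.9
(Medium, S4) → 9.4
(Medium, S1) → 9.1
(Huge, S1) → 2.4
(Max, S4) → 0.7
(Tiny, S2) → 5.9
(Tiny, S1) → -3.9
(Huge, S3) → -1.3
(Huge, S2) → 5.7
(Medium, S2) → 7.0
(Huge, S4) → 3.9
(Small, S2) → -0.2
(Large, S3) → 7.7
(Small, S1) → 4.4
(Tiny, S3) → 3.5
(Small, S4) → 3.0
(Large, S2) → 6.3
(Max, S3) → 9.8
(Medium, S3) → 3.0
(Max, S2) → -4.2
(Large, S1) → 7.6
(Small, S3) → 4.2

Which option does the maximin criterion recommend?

Large

Row minima: Tiny=-3.9, Small=-0.2, Medium=3.0, Large=4.6, Huge=-1.3, Max=-4.2
Best worst-case = 4.6 → Large.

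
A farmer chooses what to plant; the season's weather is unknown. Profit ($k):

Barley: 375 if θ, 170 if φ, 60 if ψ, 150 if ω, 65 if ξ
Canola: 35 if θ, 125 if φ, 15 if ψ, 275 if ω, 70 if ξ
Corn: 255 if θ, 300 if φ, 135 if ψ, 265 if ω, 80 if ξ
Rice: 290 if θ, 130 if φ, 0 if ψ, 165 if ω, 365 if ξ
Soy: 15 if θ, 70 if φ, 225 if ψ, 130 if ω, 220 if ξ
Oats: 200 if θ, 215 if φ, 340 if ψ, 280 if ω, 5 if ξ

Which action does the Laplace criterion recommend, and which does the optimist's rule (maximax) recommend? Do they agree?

laplace → Oats; maximax → Barley (disagree)

Row averages: Barley=164, Canola=104, Corn=207, Rice=190, Soy=132, Oats=208
Highest average = 208 → Oats.
Row maxima: Barley=375, Canola=275, Corn=300, Rice=365, Soy=225, Oats=340
Best best-case = 375 → Barley.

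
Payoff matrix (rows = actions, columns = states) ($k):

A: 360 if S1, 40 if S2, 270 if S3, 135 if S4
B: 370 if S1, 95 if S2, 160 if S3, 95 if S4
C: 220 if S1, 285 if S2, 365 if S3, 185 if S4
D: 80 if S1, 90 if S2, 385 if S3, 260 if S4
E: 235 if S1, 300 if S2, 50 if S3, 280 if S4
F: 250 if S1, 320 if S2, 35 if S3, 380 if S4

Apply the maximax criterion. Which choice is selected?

D

Row maxima: A=360, B=370, C=365, D=385, E=300, F=380
Best best-case = 385 → D.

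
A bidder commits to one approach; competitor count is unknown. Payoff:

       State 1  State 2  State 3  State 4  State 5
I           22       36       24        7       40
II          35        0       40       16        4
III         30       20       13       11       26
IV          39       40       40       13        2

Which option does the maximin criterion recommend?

III

Row minima: I=7, II=0, III=11, IV=2
Best worst-case = 11 → III.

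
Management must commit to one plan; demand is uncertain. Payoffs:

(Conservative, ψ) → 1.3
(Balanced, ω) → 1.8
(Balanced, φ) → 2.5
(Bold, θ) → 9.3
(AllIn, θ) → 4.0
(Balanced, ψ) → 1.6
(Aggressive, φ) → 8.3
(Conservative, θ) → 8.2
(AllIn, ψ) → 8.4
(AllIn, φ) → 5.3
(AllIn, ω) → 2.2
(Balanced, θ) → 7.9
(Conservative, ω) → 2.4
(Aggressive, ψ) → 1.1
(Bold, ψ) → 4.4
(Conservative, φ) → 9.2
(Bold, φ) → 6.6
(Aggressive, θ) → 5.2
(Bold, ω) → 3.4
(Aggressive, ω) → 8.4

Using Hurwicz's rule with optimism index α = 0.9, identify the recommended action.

Conservative: 0.9·9.2 + 0.1·1.3 = 8.41
Balanced: 0.9·7.9 + 0.1·1.6 = 7.27
Aggressive: 0.9·8.4 + 0.1·1.1 = 7.67
Bold: 0.9·9.3 + 0.1·3.4 = 8.71
AllIn: 0.9·8.4 + 0.1·2.2 = 7.78
Highest Hurwicz score = 8.71 → Bold.

Bold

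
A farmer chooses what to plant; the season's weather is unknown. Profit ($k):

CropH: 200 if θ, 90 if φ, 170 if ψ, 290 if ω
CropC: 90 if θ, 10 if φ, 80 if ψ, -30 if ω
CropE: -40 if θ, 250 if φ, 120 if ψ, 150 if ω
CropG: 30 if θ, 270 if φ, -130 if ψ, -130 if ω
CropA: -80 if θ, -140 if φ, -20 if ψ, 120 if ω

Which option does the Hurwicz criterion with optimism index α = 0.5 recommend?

CropH

CropH: 0.5·290 + 0.5·90 = 190
CropC: 0.5·90 + 0.5·(-30) = 30
CropE: 0.5·250 + 0.5·(-40) = 105
CropG: 0.5·270 + 0.5·(-130) = 70
CropA: 0.5·120 + 0.5·(-140) = -10
Highest Hurwicz score = 190 → CropH.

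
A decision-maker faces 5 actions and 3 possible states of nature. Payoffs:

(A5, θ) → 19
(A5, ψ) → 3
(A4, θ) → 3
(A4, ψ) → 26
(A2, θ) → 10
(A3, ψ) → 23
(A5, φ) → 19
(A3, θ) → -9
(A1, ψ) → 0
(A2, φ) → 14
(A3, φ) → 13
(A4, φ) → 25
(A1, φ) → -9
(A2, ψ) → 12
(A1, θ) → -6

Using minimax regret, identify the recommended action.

A2

Column bests: θ=19, φ=25, ψ=26.
A1 regrets: 25, 34, 26 → max 34
A2 regrets: 9, 11, 14 → max 14
A3 regrets: 28, 12, 3 → max 28
A4 regrets: 16, 0, 0 → max 16
A5 regrets: 0, 6, 23 → max 23
Smallest max regret = 14 → A2.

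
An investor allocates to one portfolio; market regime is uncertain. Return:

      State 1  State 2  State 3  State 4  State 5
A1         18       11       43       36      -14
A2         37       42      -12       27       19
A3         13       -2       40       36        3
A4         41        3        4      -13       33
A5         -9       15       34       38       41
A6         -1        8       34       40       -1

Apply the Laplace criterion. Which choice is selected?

A5

Row averages: A1=18.8, A2=22.6, A3=18, A4=13.6, A5=23.8, A6=16
Highest average = 23.8 → A5.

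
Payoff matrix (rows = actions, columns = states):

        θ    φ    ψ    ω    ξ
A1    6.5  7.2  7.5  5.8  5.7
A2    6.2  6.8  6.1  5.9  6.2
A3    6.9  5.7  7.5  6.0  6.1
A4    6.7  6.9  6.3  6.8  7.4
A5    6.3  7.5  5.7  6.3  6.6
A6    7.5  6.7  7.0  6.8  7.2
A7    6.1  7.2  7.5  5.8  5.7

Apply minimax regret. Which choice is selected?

Column bests: θ=7.5, φ=7.5, ψ=7.5, ω=6.8, ξ=7.4.
A1 regrets: 1.0, 0.3, 0.0, 1.0, 1.7 → max 1.7
A2 regrets: 1.3, 0.7, 1.4, 0.9, 1.2 → max 1.4
A3 regrets: 0.6, 1.8, 0.0, 0.8, 1.3 → max 1.8
A4 regrets: 0.8, 0.6, 1.2, 0.0, 0.0 → max 1.2
A5 regrets: 1.2, 0.0, 1.8, 0.5, 0.8 → max 1.8
A6 regrets: 0.0, 0.8, 0.5, 0.0, 0.2 → max 0.8
A7 regrets: 1.4, 0.3, 0.0, 1.0, 1.7 → max 1.7
Smallest max regret = 0.8 → A6.

A6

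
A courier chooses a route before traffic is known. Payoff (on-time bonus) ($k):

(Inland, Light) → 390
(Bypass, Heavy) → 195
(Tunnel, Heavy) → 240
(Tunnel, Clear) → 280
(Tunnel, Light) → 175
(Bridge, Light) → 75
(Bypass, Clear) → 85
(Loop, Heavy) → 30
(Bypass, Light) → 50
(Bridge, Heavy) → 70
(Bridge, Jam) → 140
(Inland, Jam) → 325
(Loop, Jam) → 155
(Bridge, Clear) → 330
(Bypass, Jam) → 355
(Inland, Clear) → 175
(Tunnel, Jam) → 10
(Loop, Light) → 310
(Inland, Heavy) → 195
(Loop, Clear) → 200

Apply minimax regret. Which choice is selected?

Column bests: Clear=330, Light=390, Heavy=240, Jam=355.
Inland regrets: 155, 0, 45, 30 → max 155
Tunnel regrets: 50, 215, 0, 345 → max 345
Bridge regrets: 0, 315, 170, 215 → max 315
Loop regrets: 130, 80, 210, 200 → max 210
Bypass regrets: 245, 340, 45, 0 → max 340
Smallest max regret = 155 → Inland.

Inland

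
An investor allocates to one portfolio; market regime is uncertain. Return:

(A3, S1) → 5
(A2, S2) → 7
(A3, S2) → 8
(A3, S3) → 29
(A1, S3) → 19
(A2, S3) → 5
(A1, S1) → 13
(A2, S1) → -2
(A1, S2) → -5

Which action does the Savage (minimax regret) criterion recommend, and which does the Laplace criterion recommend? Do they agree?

Column bests: S1=13, S2=8, S3=29.
A1 regrets: 0, 13, 10 → max 13
A2 regrets: 15, 1, 24 → max 24
A3 regrets: 8, 0, 0 → max 8
Smallest max regret = 8 → A3.
Row averages: A1=9, A2=10/3, A3=14
Highest average = 14 → A3.

minimax regret → A3; laplace → A3 (agree)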